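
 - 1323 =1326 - 2649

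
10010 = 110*91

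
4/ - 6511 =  - 4/6511 = - 0.00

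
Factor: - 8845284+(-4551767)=  -  13397051 = - 13397051^1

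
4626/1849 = 4626/1849 = 2.50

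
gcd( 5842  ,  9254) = 2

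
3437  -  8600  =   - 5163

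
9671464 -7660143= 2011321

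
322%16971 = 322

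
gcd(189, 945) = 189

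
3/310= 3/310= 0.01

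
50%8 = 2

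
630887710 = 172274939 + 458612771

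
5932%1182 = 22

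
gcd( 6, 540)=6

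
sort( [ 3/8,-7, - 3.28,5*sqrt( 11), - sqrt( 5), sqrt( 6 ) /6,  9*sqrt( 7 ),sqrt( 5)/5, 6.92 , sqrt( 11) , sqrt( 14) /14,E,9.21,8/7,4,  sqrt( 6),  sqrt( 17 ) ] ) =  [- 7, - 3.28, - sqrt(5), sqrt( 14)/14,3/8,sqrt( 6 )/6, sqrt ( 5)/5,8/7,sqrt( 6 ),E, sqrt( 11),4,sqrt ( 17), 6.92,9.21,5* sqrt (11),9  *  sqrt( 7) ]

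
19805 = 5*3961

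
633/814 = 633/814= 0.78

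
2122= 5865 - 3743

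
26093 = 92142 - 66049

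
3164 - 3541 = - 377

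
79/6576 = 79/6576 = 0.01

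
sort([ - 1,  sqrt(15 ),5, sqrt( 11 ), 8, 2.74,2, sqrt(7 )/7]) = [ - 1, sqrt( 7) /7,2,2.74, sqrt ( 11), sqrt( 15), 5, 8 ]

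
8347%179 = 113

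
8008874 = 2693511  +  5315363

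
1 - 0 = 1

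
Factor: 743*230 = 2^1*5^1* 23^1*743^1 = 170890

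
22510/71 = 317 + 3/71 = 317.04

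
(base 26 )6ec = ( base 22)93a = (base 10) 4432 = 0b1000101010000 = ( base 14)1888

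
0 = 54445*0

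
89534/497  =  89534/497 = 180.15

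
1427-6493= - 5066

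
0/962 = 0 = 0.00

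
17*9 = 153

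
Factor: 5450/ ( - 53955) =-10/99 = - 2^1 *3^(  -  2)*5^1*11^ ( - 1)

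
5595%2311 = 973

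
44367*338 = 14996046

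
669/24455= 669/24455 = 0.03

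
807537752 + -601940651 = 205597101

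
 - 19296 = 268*(-72)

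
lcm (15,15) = 15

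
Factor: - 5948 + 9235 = 3287  =  19^1*173^1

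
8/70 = 4/35 = 0.11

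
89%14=5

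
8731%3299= 2133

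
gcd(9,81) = 9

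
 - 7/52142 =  - 7/52142 =- 0.00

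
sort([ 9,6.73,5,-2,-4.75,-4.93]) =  [ - 4.93, - 4.75 , - 2 , 5, 6.73, 9]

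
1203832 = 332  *3626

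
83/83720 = 83/83720 = 0.00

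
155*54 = 8370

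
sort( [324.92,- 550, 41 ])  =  [ - 550,41,324.92 ]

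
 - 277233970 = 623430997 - 900664967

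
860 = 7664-6804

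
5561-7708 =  - 2147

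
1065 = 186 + 879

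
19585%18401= 1184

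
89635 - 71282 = 18353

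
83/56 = 1 + 27/56 = 1.48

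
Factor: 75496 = 2^3*9437^1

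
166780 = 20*8339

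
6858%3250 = 358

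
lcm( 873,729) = 70713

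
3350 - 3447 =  - 97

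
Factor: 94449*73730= 2^1* 3^1*5^1*19^1 *73^1*101^1*1657^1 = 6963724770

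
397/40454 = 397/40454 = 0.01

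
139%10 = 9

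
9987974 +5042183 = 15030157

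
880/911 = 880/911 = 0.97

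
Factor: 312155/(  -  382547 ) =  - 745/913 = - 5^1*11^( - 1) * 83^( - 1) * 149^1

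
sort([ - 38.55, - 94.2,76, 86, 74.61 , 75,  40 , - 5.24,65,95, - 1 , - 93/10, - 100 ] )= [ - 100, -94.2, - 38.55 , - 93/10, - 5.24,-1,40,65,74.61,75,76, 86, 95]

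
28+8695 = 8723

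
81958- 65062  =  16896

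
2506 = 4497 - 1991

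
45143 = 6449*7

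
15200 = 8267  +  6933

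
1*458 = 458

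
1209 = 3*403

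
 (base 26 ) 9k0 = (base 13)3010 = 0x19cc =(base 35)5do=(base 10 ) 6604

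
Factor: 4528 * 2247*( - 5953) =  - 2^4*3^1*7^1*107^1*283^1*5953^1 = - 60568298448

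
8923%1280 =1243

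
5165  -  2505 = 2660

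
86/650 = 43/325 = 0.13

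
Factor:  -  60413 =-60413^1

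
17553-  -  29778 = 47331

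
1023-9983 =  - 8960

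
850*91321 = 77622850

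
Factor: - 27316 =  - 2^2*6829^1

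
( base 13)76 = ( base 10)97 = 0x61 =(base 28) 3d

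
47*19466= 914902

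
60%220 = 60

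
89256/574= 44628/287 = 155.50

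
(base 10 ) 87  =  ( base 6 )223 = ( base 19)4b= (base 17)52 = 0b1010111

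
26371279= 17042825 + 9328454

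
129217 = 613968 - 484751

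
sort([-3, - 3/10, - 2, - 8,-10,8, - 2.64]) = [ - 10, -8,  -  3, - 2.64  , - 2, - 3/10,8]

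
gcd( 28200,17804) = 4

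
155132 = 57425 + 97707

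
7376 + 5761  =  13137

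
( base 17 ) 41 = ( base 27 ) 2f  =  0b1000101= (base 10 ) 69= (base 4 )1011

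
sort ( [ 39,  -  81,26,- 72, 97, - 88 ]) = [ - 88, - 81, - 72, 26,39,97] 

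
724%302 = 120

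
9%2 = 1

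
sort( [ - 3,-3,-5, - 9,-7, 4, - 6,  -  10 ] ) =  [ - 10, - 9,-7, - 6,  -  5,  -  3,  -  3, 4 ] 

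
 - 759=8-767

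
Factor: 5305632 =2^5*3^1*17^1*3251^1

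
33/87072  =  11/29024 = 0.00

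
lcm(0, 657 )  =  0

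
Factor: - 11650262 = -2^1*13^1*163^1  *  2749^1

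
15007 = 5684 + 9323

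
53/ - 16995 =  - 53/16995 = - 0.00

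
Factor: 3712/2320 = 2^3 * 5^( - 1) =8/5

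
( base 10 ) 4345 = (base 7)15445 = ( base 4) 1003321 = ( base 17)f0a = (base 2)1000011111001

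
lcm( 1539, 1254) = 33858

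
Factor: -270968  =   - 2^3*33871^1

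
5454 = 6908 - 1454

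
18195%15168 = 3027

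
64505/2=32252 + 1/2=   32252.50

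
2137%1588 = 549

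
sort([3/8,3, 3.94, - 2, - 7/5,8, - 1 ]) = [  -  2, - 7/5,-1,3/8, 3, 3.94,8 ]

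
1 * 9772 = 9772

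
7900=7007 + 893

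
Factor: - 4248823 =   -  4248823^1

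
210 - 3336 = - 3126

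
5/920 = 1/184=0.01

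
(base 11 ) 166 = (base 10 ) 193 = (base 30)6d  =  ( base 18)ad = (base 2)11000001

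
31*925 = 28675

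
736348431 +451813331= 1188161762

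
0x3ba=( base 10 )954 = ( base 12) 676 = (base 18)2H0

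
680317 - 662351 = 17966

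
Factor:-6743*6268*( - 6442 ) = 2^3*11^1*613^1*1567^1 *3221^1 = 272271928808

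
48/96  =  1/2 = 0.50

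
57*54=3078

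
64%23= 18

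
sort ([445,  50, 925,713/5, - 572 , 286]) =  [ - 572,  50, 713/5,286, 445, 925 ]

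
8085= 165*49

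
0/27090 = 0 = 0.00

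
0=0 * 3174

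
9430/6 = 4715/3  =  1571.67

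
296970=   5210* 57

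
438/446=219/223 = 0.98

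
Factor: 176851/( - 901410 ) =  - 2^( - 1)*3^(  -  1 )*5^( - 1 )*17^1 * 101^1 * 103^1* 30047^ (-1)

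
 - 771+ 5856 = 5085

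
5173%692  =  329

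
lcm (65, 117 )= 585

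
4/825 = 4/825  =  0.00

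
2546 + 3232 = 5778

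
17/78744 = 1/4632 = 0.00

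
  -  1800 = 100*(-18)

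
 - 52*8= - 416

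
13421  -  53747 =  - 40326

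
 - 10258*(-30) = 307740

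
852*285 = 242820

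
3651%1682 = 287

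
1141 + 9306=10447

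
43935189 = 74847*587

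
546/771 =182/257 = 0.71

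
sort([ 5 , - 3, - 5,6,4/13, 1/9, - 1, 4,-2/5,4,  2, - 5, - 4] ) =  [ - 5, - 5, - 4, - 3, - 1, - 2/5,1/9, 4/13,2,4,4 , 5,6 ] 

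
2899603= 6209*467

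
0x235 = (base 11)474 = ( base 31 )I7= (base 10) 565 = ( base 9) 687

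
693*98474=68242482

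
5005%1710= 1585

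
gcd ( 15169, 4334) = 2167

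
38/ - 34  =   - 19/17 = -1.12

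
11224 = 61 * 184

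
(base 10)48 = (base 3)1210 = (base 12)40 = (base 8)60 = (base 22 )24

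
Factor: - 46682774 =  - 2^1*23341387^1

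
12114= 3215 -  - 8899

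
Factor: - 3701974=- 2^1 * 1850987^1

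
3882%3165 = 717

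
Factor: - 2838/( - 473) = 6 = 2^1*3^1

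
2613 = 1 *2613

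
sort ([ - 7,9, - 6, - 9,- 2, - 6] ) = [ - 9, - 7, - 6, - 6, - 2, 9 ]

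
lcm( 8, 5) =40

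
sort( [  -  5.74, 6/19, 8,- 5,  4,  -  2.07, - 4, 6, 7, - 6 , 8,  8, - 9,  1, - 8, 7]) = [ - 9 , - 8, - 6,  -  5.74,-5, - 4, - 2.07,  6/19,1,4, 6,  7,7, 8 , 8, 8]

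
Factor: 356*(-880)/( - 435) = 62656/87   =  2^6*3^( - 1 )*11^1*29^( - 1)  *  89^1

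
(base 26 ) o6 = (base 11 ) 523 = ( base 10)630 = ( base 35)I0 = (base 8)1166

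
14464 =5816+8648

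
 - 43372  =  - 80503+37131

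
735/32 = 735/32 = 22.97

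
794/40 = 397/20 = 19.85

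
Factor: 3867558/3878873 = 2^1* 3^1*17^(  -  1 ) * 401^(-1 )*569^( - 1 )*644593^1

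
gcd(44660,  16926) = 14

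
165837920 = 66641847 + 99196073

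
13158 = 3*4386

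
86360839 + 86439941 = 172800780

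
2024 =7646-5622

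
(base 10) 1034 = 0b10000001010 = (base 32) 10A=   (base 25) 1G9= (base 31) 12B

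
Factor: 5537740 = 2^2*5^1*13^1*19^2*59^1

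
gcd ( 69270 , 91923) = 3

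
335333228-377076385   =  - 41743157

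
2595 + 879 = 3474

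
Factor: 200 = 2^3*5^2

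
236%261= 236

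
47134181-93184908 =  - 46050727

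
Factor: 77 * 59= 7^1*11^1 * 59^1 = 4543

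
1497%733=31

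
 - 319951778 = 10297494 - 330249272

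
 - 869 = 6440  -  7309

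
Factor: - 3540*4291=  - 15190140 = - 2^2*3^1*5^1*7^1*59^1*613^1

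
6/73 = 6/73 = 0.08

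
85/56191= 85/56191 = 0.00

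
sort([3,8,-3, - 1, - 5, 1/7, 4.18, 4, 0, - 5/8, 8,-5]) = [ - 5, - 5,- 3,-1  , - 5/8, 0,1/7, 3,4,  4.18, 8, 8]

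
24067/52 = 462 + 43/52 = 462.83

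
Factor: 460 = 2^2*5^1*23^1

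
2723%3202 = 2723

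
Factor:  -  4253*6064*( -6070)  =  2^5 * 5^1 * 379^1 * 607^1*4253^1=156546465440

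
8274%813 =144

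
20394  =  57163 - 36769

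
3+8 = 11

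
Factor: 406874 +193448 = 2^1*41^1*7321^1 = 600322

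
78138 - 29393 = 48745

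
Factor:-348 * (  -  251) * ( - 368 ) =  - 32144064= - 2^6*3^1*23^1* 29^1*251^1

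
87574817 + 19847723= 107422540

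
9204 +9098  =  18302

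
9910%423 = 181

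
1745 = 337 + 1408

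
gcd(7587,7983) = 9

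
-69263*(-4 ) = 277052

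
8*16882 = 135056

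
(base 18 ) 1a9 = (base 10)513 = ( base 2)1000000001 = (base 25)kd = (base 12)369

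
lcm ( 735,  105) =735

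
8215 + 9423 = 17638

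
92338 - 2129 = 90209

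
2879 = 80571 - 77692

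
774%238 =60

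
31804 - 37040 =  - 5236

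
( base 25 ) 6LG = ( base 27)5np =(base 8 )10303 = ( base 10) 4291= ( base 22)8j1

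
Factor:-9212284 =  - 2^2*97^1*23743^1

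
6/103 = 6/103 = 0.06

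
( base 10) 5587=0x15D3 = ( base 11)421A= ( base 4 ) 1113103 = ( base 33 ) 54a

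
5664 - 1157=4507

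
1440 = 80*18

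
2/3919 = 2/3919 = 0.00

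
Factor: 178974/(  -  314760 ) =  - 489/860  =  - 2^( - 2)*3^1*5^(-1 ) * 43^( -1) * 163^1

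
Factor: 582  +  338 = 2^3*5^1 * 23^1 = 920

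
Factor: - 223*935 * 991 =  - 206628455 = - 5^1 * 11^1*17^1*223^1*991^1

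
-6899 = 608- 7507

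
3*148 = 444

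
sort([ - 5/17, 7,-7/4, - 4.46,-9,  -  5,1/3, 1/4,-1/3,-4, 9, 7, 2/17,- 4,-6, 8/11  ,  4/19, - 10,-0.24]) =[ - 10, - 9,-6, - 5, - 4.46,-4,-4, - 7/4, - 1/3, - 5/17, - 0.24, 2/17, 4/19,  1/4,  1/3,8/11, 7, 7, 9 ]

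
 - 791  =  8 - 799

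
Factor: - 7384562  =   - 2^1*17^1*43^1*5051^1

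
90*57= 5130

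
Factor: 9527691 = 3^1*3175897^1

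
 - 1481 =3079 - 4560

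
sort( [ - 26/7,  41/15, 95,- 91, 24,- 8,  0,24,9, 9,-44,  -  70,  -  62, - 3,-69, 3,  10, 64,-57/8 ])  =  [ - 91,-70, - 69, - 62, - 44,- 8,-57/8, - 26/7,-3 , 0, 41/15,3,9,  9,10,24,24,  64, 95]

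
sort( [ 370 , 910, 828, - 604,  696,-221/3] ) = [ - 604,-221/3,370, 696, 828, 910]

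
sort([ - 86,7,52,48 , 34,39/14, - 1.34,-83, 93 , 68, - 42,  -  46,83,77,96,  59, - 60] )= [ - 86, - 83,-60, - 46,-42, - 1.34, 39/14,7,34, 48,52,59, 68,77,83, 93,96 ]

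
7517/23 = 326 + 19/23 = 326.83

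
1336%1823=1336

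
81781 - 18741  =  63040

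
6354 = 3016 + 3338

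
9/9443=9/9443 =0.00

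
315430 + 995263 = 1310693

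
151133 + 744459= 895592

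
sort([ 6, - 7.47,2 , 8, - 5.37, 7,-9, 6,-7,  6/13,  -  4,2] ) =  [-9 , - 7.47, - 7, - 5.37, - 4,6/13, 2,2,6 , 6,7, 8]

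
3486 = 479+3007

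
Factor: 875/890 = 175/178= 2^( - 1 )*5^2 * 7^1*89^(-1)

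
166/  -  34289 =  -  166/34289=-0.00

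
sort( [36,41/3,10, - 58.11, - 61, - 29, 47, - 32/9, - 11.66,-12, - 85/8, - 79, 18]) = [ - 79,-61,-58.11, -29, - 12, -11.66, - 85/8, - 32/9,10,41/3, 18, 36,47] 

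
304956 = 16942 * 18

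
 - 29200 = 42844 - 72044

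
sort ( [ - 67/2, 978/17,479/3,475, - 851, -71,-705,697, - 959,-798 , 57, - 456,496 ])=[ - 959,-851,-798,  -  705,-456 ,  -  71,-67/2, 57,978/17,479/3, 475, 496,697] 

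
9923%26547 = 9923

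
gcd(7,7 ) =7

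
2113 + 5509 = 7622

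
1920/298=960/149 = 6.44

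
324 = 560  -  236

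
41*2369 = 97129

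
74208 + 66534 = 140742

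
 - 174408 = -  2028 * 86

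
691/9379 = 691/9379 = 0.07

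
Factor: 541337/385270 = 829/590 = 2^( - 1)*5^ ( - 1) * 59^(-1)*829^1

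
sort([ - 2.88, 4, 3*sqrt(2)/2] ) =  [ - 2.88, 3*sqrt( 2)/2, 4 ] 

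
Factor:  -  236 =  - 2^2 * 59^1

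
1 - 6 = - 5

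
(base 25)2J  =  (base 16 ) 45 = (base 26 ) 2h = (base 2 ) 1000101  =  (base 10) 69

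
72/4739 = 72/4739 = 0.02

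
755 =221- - 534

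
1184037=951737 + 232300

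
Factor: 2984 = 2^3*373^1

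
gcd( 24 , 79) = 1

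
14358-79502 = -65144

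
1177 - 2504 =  - 1327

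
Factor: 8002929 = 3^1*11^1 * 31^1*7823^1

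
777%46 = 41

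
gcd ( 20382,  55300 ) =158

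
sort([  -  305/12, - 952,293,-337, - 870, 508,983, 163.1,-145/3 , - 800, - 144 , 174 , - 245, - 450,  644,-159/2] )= [ - 952, - 870 , - 800, - 450 , - 337,-245 , - 144,  -  159/2,- 145/3, - 305/12,163.1,174 , 293,508,644 , 983] 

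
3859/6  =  643 + 1/6 = 643.17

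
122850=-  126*( - 975)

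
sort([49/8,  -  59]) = [ - 59 , 49/8]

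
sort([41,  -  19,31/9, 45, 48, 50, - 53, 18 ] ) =[  -  53, - 19,31/9,18,  41, 45,48,50] 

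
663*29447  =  19523361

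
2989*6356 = 18998084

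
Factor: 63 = 3^2*7^1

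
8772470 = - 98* ( - 89515)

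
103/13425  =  103/13425= 0.01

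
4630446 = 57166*81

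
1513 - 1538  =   - 25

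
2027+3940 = 5967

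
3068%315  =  233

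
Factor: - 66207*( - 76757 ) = 3^1*29^1*761^1*76757^1 = 5081850699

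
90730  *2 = 181460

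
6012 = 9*668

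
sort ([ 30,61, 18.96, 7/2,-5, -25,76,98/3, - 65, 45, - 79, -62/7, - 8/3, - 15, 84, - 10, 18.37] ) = [ - 79 ,-65, - 25, - 15, - 10,  -  62/7, - 5, - 8/3,7/2,18.37,18.96, 30,98/3,45, 61, 76,  84 ]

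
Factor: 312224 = 2^5*11^1*887^1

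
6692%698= 410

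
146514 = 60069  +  86445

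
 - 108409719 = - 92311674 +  - 16098045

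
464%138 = 50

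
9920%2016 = 1856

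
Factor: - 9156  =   - 2^2*3^1*7^1*109^1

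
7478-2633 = 4845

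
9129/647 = 14 + 71/647 = 14.11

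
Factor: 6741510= 2^1*3^1*5^1*224717^1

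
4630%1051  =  426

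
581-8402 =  - 7821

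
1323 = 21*63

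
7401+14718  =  22119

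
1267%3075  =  1267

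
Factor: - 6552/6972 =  - 2^1*3^1*13^1*83^( - 1) = - 78/83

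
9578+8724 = 18302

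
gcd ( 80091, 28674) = 9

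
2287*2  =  4574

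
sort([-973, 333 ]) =[ - 973,333 ]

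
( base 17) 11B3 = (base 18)gba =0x1510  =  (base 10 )5392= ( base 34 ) 4MK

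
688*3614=2486432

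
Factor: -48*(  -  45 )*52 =2^6*3^3*5^1*13^1 = 112320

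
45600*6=273600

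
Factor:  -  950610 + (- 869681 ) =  -1820291 = - 11^1*127^1 * 1303^1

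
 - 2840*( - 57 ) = 161880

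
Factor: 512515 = 5^1*102503^1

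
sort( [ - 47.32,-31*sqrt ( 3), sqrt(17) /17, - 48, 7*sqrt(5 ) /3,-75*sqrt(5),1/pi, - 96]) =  [ - 75*sqrt( 5 ), - 96, - 31* sqrt(3 ), -48,-47.32,sqrt( 17)/17,1/pi, 7*sqrt( 5 )/3 ]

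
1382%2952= 1382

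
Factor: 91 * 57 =5187 = 3^1*7^1*13^1*19^1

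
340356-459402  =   - 119046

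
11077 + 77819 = 88896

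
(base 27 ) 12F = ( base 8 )1436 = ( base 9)1076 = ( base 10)798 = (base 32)ou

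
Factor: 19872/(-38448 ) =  - 46/89 = - 2^1*23^1  *  89^(- 1)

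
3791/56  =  3791/56 =67.70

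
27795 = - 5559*( - 5)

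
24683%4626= 1553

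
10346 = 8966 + 1380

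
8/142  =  4/71 = 0.06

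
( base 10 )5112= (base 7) 20622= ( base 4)1033320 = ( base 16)13f8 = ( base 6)35400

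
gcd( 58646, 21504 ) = 14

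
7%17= 7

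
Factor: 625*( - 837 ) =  - 523125  =  - 3^3*5^4*31^1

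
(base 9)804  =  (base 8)1214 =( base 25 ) 112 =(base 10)652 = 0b1010001100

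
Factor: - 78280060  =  -2^2*5^1 * 3914003^1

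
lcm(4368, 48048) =48048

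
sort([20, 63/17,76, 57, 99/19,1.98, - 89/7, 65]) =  [ - 89/7, 1.98, 63/17, 99/19, 20, 57, 65, 76]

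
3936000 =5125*768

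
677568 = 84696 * 8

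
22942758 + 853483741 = 876426499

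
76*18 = 1368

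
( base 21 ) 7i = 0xa5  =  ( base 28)5p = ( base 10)165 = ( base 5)1130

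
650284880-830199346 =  - 179914466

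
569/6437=569/6437 =0.09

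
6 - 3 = 3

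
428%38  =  10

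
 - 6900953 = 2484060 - 9385013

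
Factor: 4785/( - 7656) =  - 2^ ( - 3)*5^1 = - 5/8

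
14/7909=14/7909=0.00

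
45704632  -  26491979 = 19212653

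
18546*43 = 797478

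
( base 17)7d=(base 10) 132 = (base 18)76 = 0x84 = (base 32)44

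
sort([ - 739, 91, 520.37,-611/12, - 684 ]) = [ - 739, - 684, - 611/12, 91,520.37 ]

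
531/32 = 531/32 = 16.59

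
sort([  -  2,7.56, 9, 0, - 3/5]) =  [-2, - 3/5,0, 7.56,9] 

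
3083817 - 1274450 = 1809367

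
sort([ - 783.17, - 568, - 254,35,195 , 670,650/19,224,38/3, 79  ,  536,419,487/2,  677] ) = [  -  783.17, - 568,-254,38/3,650/19,35, 79,195, 224,487/2,419,  536,  670,677]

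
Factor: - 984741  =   - 3^1*149^1*2203^1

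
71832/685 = 71832/685  =  104.86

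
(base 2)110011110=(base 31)DB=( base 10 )414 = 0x19e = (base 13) 25B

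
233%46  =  3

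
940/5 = 188 = 188.00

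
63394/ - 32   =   - 31697/16 = - 1981.06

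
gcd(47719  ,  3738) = 7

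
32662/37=882+28/37 = 882.76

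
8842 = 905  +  7937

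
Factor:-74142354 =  - 2^1*3^1*11^1*13^1*86413^1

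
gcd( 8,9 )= 1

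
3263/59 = 3263/59 = 55.31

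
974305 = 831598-- 142707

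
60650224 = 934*64936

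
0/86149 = 0  =  0.00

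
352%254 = 98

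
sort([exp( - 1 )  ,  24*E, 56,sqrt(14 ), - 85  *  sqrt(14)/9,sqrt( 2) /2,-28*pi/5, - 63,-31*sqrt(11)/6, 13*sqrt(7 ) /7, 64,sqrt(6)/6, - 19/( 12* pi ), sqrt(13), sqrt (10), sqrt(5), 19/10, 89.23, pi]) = [ - 63, - 85*sqrt(14)/9, - 28*pi/5, - 31*sqrt(11)/6  , - 19/(12*pi), exp(  -  1 ), sqrt(6) /6,  sqrt (2)/2,  19/10, sqrt(5),pi, sqrt( 10),sqrt( 13 ) , sqrt(14 ),13*sqrt(7 )/7,56, 64, 24 * E,89.23]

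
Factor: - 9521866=  -  2^1*131^1*36343^1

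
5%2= 1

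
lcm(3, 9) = 9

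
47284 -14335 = 32949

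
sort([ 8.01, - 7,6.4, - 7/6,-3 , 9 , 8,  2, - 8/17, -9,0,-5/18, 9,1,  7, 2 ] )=[ - 9, - 7,-3 , - 7/6, - 8/17, - 5/18,0,  1 , 2,2,6.4 , 7, 8,8.01,  9,9]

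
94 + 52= 146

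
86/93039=86/93039=0.00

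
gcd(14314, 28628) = 14314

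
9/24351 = 3/8117= 0.00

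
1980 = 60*33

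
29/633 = 29/633 = 0.05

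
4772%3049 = 1723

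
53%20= 13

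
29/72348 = 29/72348 = 0.00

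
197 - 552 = - 355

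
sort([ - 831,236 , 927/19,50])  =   [  -  831, 927/19,50,236]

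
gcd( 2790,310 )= 310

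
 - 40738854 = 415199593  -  455938447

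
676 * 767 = 518492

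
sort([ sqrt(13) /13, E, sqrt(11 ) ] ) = [ sqrt( 13) /13,  E,sqrt( 11)]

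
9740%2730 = 1550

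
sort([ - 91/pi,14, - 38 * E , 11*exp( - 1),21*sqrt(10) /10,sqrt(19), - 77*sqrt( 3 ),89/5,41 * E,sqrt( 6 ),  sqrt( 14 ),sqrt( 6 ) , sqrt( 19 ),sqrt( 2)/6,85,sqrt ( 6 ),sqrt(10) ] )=[ - 77*sqrt( 3), - 38*E, - 91/pi , sqrt(2 ) /6,sqrt(6 ),sqrt( 6),sqrt(6) , sqrt( 10 ),sqrt(  14 ),11 * exp( - 1),sqrt( 19),sqrt(19 ), 21*sqrt( 10)/10,14,89/5, 85,41 * E ] 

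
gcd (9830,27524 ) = 1966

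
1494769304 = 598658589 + 896110715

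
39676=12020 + 27656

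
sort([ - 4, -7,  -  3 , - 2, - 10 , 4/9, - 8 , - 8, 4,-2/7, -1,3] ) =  [-10,  -  8, - 8, - 7, - 4, -3 ,  -  2,- 1, - 2/7,  4/9, 3, 4] 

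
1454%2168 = 1454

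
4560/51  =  89+7/17 = 89.41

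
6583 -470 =6113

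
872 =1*872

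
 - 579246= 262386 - 841632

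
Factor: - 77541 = - 3^1*25847^1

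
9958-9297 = 661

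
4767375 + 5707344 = 10474719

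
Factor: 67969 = 11^1*37^1*167^1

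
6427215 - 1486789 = 4940426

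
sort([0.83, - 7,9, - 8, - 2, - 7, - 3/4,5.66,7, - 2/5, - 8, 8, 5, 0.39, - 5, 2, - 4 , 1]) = [ - 8, - 8, - 7,  -  7,  -  5, - 4, - 2 , - 3/4, - 2/5,0.39  ,  0.83 , 1 , 2, 5,5.66,7, 8,9 ] 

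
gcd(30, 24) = 6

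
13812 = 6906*2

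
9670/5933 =9670/5933 = 1.63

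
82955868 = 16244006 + 66711862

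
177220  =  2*88610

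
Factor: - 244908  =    -  2^2*3^2*6803^1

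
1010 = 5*202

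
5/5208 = 5/5208 = 0.00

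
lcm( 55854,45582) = 3965634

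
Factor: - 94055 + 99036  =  17^1*293^1=4981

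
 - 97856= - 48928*2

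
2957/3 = 985 + 2/3=985.67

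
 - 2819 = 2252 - 5071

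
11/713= 11/713 = 0.02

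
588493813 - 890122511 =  - 301628698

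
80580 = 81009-429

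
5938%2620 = 698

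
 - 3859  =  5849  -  9708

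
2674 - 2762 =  - 88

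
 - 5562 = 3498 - 9060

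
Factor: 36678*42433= 2^1 * 3^1*6113^1*42433^1 =1556357574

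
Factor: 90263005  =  5^1 * 7^1*2578943^1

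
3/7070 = 3/7070 = 0.00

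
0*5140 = 0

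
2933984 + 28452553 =31386537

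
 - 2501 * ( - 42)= 105042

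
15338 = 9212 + 6126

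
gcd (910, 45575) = 5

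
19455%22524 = 19455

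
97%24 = 1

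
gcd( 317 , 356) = 1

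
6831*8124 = 55495044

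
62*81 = 5022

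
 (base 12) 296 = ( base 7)1113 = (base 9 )486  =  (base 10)402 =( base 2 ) 110010010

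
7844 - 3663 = 4181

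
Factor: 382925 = 5^2 * 17^2 * 53^1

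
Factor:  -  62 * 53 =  -3286 =- 2^1*31^1*53^1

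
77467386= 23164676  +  54302710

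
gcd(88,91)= 1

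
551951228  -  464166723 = 87784505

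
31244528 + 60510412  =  91754940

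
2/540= 1/270 = 0.00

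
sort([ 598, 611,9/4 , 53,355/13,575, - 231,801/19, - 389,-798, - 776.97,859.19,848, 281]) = [ - 798, - 776.97, - 389, - 231, 9/4, 355/13,801/19, 53, 281,575,598,611, 848,859.19 ] 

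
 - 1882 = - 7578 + 5696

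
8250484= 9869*836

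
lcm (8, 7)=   56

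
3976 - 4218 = -242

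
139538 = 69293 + 70245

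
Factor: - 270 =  - 2^1*3^3 *5^1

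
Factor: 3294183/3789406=2^(- 1)*3^1*47^1*61^1*383^1*499^( - 1 )*3797^(- 1)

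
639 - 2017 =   -  1378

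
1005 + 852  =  1857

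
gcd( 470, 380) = 10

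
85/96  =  85/96 = 0.89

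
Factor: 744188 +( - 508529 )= 3^1 * 78553^1 =235659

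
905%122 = 51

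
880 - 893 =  - 13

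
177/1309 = 177/1309=0.14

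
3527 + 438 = 3965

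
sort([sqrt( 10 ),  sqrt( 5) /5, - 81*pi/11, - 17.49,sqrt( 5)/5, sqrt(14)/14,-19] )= [ - 81*pi/11, - 19, - 17.49, sqrt( 14 )/14, sqrt( 5 )/5, sqrt( 5)/5, sqrt( 10 )] 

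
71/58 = 71/58 = 1.22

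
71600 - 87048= - 15448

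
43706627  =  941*46447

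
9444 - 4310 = 5134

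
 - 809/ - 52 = 15 + 29/52 =15.56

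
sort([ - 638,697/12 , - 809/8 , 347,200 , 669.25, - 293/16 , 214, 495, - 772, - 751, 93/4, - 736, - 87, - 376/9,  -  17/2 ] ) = [ - 772, - 751, - 736, - 638, - 809/8, - 87, - 376/9, - 293/16,-17/2,93/4 , 697/12,  200,214,347,495,669.25] 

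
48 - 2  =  46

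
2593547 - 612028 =1981519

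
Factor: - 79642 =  - 2^1*39821^1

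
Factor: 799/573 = 3^( - 1)*17^1 * 47^1*191^( - 1)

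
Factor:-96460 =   -  2^2*  5^1*7^1*13^1*53^1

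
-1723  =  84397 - 86120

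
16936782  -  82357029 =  - 65420247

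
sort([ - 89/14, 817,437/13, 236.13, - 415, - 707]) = [ - 707,  -  415, - 89/14, 437/13,236.13, 817]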